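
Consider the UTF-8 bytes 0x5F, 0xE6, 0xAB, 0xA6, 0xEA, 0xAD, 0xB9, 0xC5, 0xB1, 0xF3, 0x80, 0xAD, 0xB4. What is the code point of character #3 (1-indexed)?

U+AB79

Offset 0: leading byte 0x5F = 01011111 → 1-byte char #1 = 5F.
Offset 1: leading byte 0xE6 = 11100110 → 3-byte char #2 = E6 AB A6.
Offset 4: leading byte 0xEA = 11101010 → 3-byte char #3 = EA AD B9.
Leading byte 0xEA = 11101010 matches 1110xxxx → 3-byte sequence.
Byte 1: 0xEA = 11101010, payload 1010 (4 bits).
Byte 2: 0xAD = 10101101 (10xxxxxx ✓), payload 101101.
Byte 3: 0xB9 = 10111001 (10xxxxxx ✓), payload 111001.
Concatenate: 1010101101111001 = 0xAB79 (16 bits → U+AB79).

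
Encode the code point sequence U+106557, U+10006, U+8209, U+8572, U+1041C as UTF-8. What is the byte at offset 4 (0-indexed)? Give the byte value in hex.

0xF0

U+106557 → 4-byte form F4 86 95 97 at offsets 0–3.
U+10006 → 4-byte form F0 90 80 86 at offsets 4–7.
Offset 4 falls in char 2's range; it's byte 1 of F0 90 80 86 = 0xF0.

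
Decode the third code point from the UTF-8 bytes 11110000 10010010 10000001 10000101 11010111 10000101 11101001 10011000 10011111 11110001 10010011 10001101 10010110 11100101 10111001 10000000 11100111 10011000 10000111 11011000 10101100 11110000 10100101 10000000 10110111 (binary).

Offset 0: leading byte 0xF0 = 11110000 → 4-byte char #1 = F0 92 81 85.
Offset 4: leading byte 0xD7 = 11010111 → 2-byte char #2 = D7 85.
Offset 6: leading byte 0xE9 = 11101001 → 3-byte char #3 = E9 98 9F.
Leading byte 0xE9 = 11101001 matches 1110xxxx → 3-byte sequence.
Byte 1: 0xE9 = 11101001, payload 1001 (4 bits).
Byte 2: 0x98 = 10011000 (10xxxxxx ✓), payload 011000.
Byte 3: 0x9F = 10011111 (10xxxxxx ✓), payload 011111.
Concatenate: 1001011000011111 = 0x961F (16 bits → U+961F).

U+961F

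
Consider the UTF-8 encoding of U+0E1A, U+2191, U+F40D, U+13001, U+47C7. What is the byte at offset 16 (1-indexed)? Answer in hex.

1-indexed offset 16 is 0-indexed offset 15.
U+0E1A → 3-byte form E0 B8 9A at offsets 0–2.
U+2191 → 3-byte form E2 86 91 at offsets 3–5.
U+F40D → 3-byte form EF 90 8D at offsets 6–8.
U+13001 → 4-byte form F0 93 80 81 at offsets 9–12.
U+47C7 → 3-byte form E4 9F 87 at offsets 13–15.
Offset 15 falls in char 5's range; it's byte 3 of E4 9F 87 = 0x87.

0x87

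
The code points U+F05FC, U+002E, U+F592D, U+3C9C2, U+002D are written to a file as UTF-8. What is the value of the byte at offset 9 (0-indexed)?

U+F05FC → 4-byte form F3 B0 97 BC at offsets 0–3.
U+002E → 1-byte form 2E at offsets 4–4.
U+F592D → 4-byte form F3 B5 A4 AD at offsets 5–8.
U+3C9C2 → 4-byte form F0 BC A7 82 at offsets 9–12.
Offset 9 falls in char 4's range; it's byte 1 of F0 BC A7 82 = 0xF0.

0xF0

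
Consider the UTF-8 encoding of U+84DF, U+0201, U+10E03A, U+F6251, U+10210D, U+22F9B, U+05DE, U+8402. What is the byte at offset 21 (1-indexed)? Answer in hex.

0x9B

1-indexed offset 21 is 0-indexed offset 20.
U+84DF → 3-byte form E8 93 9F at offsets 0–2.
U+0201 → 2-byte form C8 81 at offsets 3–4.
U+10E03A → 4-byte form F4 8E 80 BA at offsets 5–8.
U+F6251 → 4-byte form F3 B6 89 91 at offsets 9–12.
U+10210D → 4-byte form F4 82 84 8D at offsets 13–16.
U+22F9B → 4-byte form F0 A2 BE 9B at offsets 17–20.
Offset 20 falls in char 6's range; it's byte 4 of F0 A2 BE 9B = 0x9B.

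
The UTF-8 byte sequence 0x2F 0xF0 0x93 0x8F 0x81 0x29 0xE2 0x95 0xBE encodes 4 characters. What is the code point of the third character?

U+0029

Offset 0: leading byte 0x2F = 00101111 → 1-byte char #1 = 2F.
Offset 1: leading byte 0xF0 = 11110000 → 4-byte char #2 = F0 93 8F 81.
Offset 5: leading byte 0x29 = 00101001 → 1-byte char #3 = 29.
Leading byte 0x29 = 00101001 matches 0xxxxxxx → 1-byte sequence.
Byte 1: 0x29 = 00101001, payload 0101001 (7 bits).
Concatenate: 0101001 = 0x29 (7 bits → U+0029).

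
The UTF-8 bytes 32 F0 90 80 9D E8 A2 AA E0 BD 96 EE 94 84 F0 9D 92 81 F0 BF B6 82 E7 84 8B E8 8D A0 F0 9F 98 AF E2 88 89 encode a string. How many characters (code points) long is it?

Byte at offset 0: 0x32 = 00110010 → 1-byte char (#1). Advance 1.
Byte at offset 1: 0xF0 = 11110000 → 4-byte char (#2). Advance 4.
Byte at offset 5: 0xE8 = 11101000 → 3-byte char (#3). Advance 3.
Byte at offset 8: 0xE0 = 11100000 → 3-byte char (#4). Advance 3.
Byte at offset 11: 0xEE = 11101110 → 3-byte char (#5). Advance 3.
Byte at offset 14: 0xF0 = 11110000 → 4-byte char (#6). Advance 4.
Byte at offset 18: 0xF0 = 11110000 → 4-byte char (#7). Advance 4.
Byte at offset 22: 0xE7 = 11100111 → 3-byte char (#8). Advance 3.
Byte at offset 25: 0xE8 = 11101000 → 3-byte char (#9). Advance 3.
Byte at offset 28: 0xF0 = 11110000 → 4-byte char (#10). Advance 4.
Byte at offset 32: 0xE2 = 11100010 → 3-byte char (#11). Advance 3.
Reached end at offset 35 after 11 code points.

11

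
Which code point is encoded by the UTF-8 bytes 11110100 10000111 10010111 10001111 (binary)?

U+1075CF

Leading byte 0xF4 = 11110100 matches 11110xxx → 4-byte sequence.
Byte 1: 0xF4 = 11110100, payload 100 (3 bits).
Byte 2: 0x87 = 10000111 (10xxxxxx ✓), payload 000111.
Byte 3: 0x97 = 10010111 (10xxxxxx ✓), payload 010111.
Byte 4: 0x8F = 10001111 (10xxxxxx ✓), payload 001111.
Concatenate: 100000111010111001111 = 0x1075CF (21 bits → U+1075CF).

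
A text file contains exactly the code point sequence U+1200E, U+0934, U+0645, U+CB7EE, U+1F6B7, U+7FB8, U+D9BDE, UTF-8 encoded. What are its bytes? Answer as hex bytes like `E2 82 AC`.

F0 92 80 8E E0 A4 B4 D9 85 F3 8B 9F AE F0 9F 9A B7 E7 BE B8 F3 99 AF 9E

U+1200E: 4-byte form → F0 92 80 8E.
U+0934: 3-byte form → E0 A4 B4.
U+0645: 2-byte form → D9 85.
U+CB7EE: 4-byte form → F3 8B 9F AE.
U+1F6B7: 4-byte form → F0 9F 9A B7.
U+7FB8: 3-byte form → E7 BE B8.
U+D9BDE: 4-byte form → F3 99 AF 9E.
Concatenated (24 bytes): F0 92 80 8E E0 A4 B4 D9 85 F3 8B 9F AE F0 9F 9A B7 E7 BE B8 F3 99 AF 9E.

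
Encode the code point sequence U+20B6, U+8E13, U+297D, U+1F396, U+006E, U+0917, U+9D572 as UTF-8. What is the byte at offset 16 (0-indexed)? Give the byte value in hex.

U+20B6 → 3-byte form E2 82 B6 at offsets 0–2.
U+8E13 → 3-byte form E8 B8 93 at offsets 3–5.
U+297D → 3-byte form E2 A5 BD at offsets 6–8.
U+1F396 → 4-byte form F0 9F 8E 96 at offsets 9–12.
U+006E → 1-byte form 6E at offsets 13–13.
U+0917 → 3-byte form E0 A4 97 at offsets 14–16.
Offset 16 falls in char 6's range; it's byte 3 of E0 A4 97 = 0x97.

0x97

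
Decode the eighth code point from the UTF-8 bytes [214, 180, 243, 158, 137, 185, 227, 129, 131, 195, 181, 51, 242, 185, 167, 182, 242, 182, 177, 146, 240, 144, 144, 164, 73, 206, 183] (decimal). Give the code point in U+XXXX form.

U+10424

Offset 0: leading byte 0xD6 = 11010110 → 2-byte char #1 = D6 B4.
Offset 2: leading byte 0xF3 = 11110011 → 4-byte char #2 = F3 9E 89 B9.
Offset 6: leading byte 0xE3 = 11100011 → 3-byte char #3 = E3 81 83.
Offset 9: leading byte 0xC3 = 11000011 → 2-byte char #4 = C3 B5.
Offset 11: leading byte 0x33 = 00110011 → 1-byte char #5 = 33.
Offset 12: leading byte 0xF2 = 11110010 → 4-byte char #6 = F2 B9 A7 B6.
Offset 16: leading byte 0xF2 = 11110010 → 4-byte char #7 = F2 B6 B1 92.
Offset 20: leading byte 0xF0 = 11110000 → 4-byte char #8 = F0 90 90 A4.
Leading byte 0xF0 = 11110000 matches 11110xxx → 4-byte sequence.
Byte 1: 0xF0 = 11110000, payload 000 (3 bits).
Byte 2: 0x90 = 10010000 (10xxxxxx ✓), payload 010000.
Byte 3: 0x90 = 10010000 (10xxxxxx ✓), payload 010000.
Byte 4: 0xA4 = 10100100 (10xxxxxx ✓), payload 100100.
Concatenate: 000010000010000100100 = 0x10424 (21 bits → U+10424).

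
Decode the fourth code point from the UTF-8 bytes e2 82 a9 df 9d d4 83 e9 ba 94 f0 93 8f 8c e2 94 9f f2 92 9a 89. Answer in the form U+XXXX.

Offset 0: leading byte 0xE2 = 11100010 → 3-byte char #1 = E2 82 A9.
Offset 3: leading byte 0xDF = 11011111 → 2-byte char #2 = DF 9D.
Offset 5: leading byte 0xD4 = 11010100 → 2-byte char #3 = D4 83.
Offset 7: leading byte 0xE9 = 11101001 → 3-byte char #4 = E9 BA 94.
Leading byte 0xE9 = 11101001 matches 1110xxxx → 3-byte sequence.
Byte 1: 0xE9 = 11101001, payload 1001 (4 bits).
Byte 2: 0xBA = 10111010 (10xxxxxx ✓), payload 111010.
Byte 3: 0x94 = 10010100 (10xxxxxx ✓), payload 010100.
Concatenate: 1001111010010100 = 0x9E94 (16 bits → U+9E94).

U+9E94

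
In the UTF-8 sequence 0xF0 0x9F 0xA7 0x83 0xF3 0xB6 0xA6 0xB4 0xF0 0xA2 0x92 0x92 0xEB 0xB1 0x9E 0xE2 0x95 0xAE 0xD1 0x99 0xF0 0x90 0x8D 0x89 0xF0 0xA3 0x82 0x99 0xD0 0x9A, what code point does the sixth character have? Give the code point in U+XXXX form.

Offset 0: leading byte 0xF0 = 11110000 → 4-byte char #1 = F0 9F A7 83.
Offset 4: leading byte 0xF3 = 11110011 → 4-byte char #2 = F3 B6 A6 B4.
Offset 8: leading byte 0xF0 = 11110000 → 4-byte char #3 = F0 A2 92 92.
Offset 12: leading byte 0xEB = 11101011 → 3-byte char #4 = EB B1 9E.
Offset 15: leading byte 0xE2 = 11100010 → 3-byte char #5 = E2 95 AE.
Offset 18: leading byte 0xD1 = 11010001 → 2-byte char #6 = D1 99.
Leading byte 0xD1 = 11010001 matches 110xxxxx → 2-byte sequence.
Byte 1: 0xD1 = 11010001, payload 10001 (5 bits).
Byte 2: 0x99 = 10011001 (10xxxxxx ✓), payload 011001.
Concatenate: 10001011001 = 0x459 (11 bits → U+0459).

U+0459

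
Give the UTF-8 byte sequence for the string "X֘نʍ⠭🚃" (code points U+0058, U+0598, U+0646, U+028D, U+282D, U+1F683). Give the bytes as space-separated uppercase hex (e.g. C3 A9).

58 D6 98 D9 86 CA 8D E2 A0 AD F0 9F 9A 83

U+0058: 1-byte form → 58.
U+0598: 2-byte form → D6 98.
U+0646: 2-byte form → D9 86.
U+028D: 2-byte form → CA 8D.
U+282D: 3-byte form → E2 A0 AD.
U+1F683: 4-byte form → F0 9F 9A 83.
Concatenated (14 bytes): 58 D6 98 D9 86 CA 8D E2 A0 AD F0 9F 9A 83.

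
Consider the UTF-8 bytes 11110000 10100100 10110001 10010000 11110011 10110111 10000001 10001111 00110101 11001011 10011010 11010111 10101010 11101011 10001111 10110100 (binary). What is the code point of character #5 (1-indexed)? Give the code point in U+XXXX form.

Offset 0: leading byte 0xF0 = 11110000 → 4-byte char #1 = F0 A4 B1 90.
Offset 4: leading byte 0xF3 = 11110011 → 4-byte char #2 = F3 B7 81 8F.
Offset 8: leading byte 0x35 = 00110101 → 1-byte char #3 = 35.
Offset 9: leading byte 0xCB = 11001011 → 2-byte char #4 = CB 9A.
Offset 11: leading byte 0xD7 = 11010111 → 2-byte char #5 = D7 AA.
Leading byte 0xD7 = 11010111 matches 110xxxxx → 2-byte sequence.
Byte 1: 0xD7 = 11010111, payload 10111 (5 bits).
Byte 2: 0xAA = 10101010 (10xxxxxx ✓), payload 101010.
Concatenate: 10111101010 = 0x5EA (11 bits → U+05EA).

U+05EA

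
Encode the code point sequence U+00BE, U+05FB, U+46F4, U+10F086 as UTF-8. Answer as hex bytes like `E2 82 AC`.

C2 BE D7 BB E4 9B B4 F4 8F 82 86

U+00BE: 2-byte form → C2 BE.
U+05FB: 2-byte form → D7 BB.
U+46F4: 3-byte form → E4 9B B4.
U+10F086: 4-byte form → F4 8F 82 86.
Concatenated (11 bytes): C2 BE D7 BB E4 9B B4 F4 8F 82 86.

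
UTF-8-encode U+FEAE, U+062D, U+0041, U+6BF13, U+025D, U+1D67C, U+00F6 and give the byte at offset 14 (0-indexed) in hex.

0x99

U+FEAE → 3-byte form EF BA AE at offsets 0–2.
U+062D → 2-byte form D8 AD at offsets 3–4.
U+0041 → 1-byte form 41 at offsets 5–5.
U+6BF13 → 4-byte form F1 AB BC 93 at offsets 6–9.
U+025D → 2-byte form C9 9D at offsets 10–11.
U+1D67C → 4-byte form F0 9D 99 BC at offsets 12–15.
Offset 14 falls in char 6's range; it's byte 3 of F0 9D 99 BC = 0x99.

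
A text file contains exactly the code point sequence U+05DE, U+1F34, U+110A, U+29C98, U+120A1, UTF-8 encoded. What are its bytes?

U+05DE: 2-byte form → D7 9E.
U+1F34: 3-byte form → E1 BC B4.
U+110A: 3-byte form → E1 84 8A.
U+29C98: 4-byte form → F0 A9 B2 98.
U+120A1: 4-byte form → F0 92 82 A1.
Concatenated (16 bytes): D7 9E E1 BC B4 E1 84 8A F0 A9 B2 98 F0 92 82 A1.

D7 9E E1 BC B4 E1 84 8A F0 A9 B2 98 F0 92 82 A1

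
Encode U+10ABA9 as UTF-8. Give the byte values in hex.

F4 8A AE A9

U+10ABA9 = 0x10ABA9 = 1092521 decimal. In range U+10000–U+10FFFF → 4-byte form: 11110xxx 10xxxxxx 10xxxxxx 10xxxxxx.
Binary (21 bits): 100001010101110101001.
Split 3+6+6+6: 100 | 001010 | 101110 | 101001.
Byte 1: 11110100 = 0xF4.
Byte 2: 10001010 = 0x8A.
Byte 3: 10101110 = 0xAE.
Byte 4: 10101001 = 0xA9.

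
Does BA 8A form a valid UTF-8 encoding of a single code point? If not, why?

invalid (continuation byte with no leading byte)

Byte 0xBA = 10111010 has the form 10xxxxxx — a continuation byte — but there is no preceding leading byte.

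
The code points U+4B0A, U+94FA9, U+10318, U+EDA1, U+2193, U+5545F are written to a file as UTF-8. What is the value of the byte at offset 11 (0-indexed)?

U+4B0A → 3-byte form E4 AC 8A at offsets 0–2.
U+94FA9 → 4-byte form F2 94 BE A9 at offsets 3–6.
U+10318 → 4-byte form F0 90 8C 98 at offsets 7–10.
U+EDA1 → 3-byte form EE B6 A1 at offsets 11–13.
Offset 11 falls in char 4's range; it's byte 1 of EE B6 A1 = 0xEE.

0xEE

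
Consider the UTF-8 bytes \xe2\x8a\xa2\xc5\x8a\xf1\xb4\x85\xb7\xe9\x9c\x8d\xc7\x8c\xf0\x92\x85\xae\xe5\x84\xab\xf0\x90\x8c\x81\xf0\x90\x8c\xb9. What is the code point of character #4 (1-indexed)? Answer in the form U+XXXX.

Offset 0: leading byte 0xE2 = 11100010 → 3-byte char #1 = E2 8A A2.
Offset 3: leading byte 0xC5 = 11000101 → 2-byte char #2 = C5 8A.
Offset 5: leading byte 0xF1 = 11110001 → 4-byte char #3 = F1 B4 85 B7.
Offset 9: leading byte 0xE9 = 11101001 → 3-byte char #4 = E9 9C 8D.
Leading byte 0xE9 = 11101001 matches 1110xxxx → 3-byte sequence.
Byte 1: 0xE9 = 11101001, payload 1001 (4 bits).
Byte 2: 0x9C = 10011100 (10xxxxxx ✓), payload 011100.
Byte 3: 0x8D = 10001101 (10xxxxxx ✓), payload 001101.
Concatenate: 1001011100001101 = 0x970D (16 bits → U+970D).

U+970D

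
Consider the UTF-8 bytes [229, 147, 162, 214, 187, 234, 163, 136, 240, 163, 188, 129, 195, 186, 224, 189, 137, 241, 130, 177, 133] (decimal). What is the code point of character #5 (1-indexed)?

Offset 0: leading byte 0xE5 = 11100101 → 3-byte char #1 = E5 93 A2.
Offset 3: leading byte 0xD6 = 11010110 → 2-byte char #2 = D6 BB.
Offset 5: leading byte 0xEA = 11101010 → 3-byte char #3 = EA A3 88.
Offset 8: leading byte 0xF0 = 11110000 → 4-byte char #4 = F0 A3 BC 81.
Offset 12: leading byte 0xC3 = 11000011 → 2-byte char #5 = C3 BA.
Leading byte 0xC3 = 11000011 matches 110xxxxx → 2-byte sequence.
Byte 1: 0xC3 = 11000011, payload 00011 (5 bits).
Byte 2: 0xBA = 10111010 (10xxxxxx ✓), payload 111010.
Concatenate: 00011111010 = 0xFA (11 bits → U+00FA).

U+00FA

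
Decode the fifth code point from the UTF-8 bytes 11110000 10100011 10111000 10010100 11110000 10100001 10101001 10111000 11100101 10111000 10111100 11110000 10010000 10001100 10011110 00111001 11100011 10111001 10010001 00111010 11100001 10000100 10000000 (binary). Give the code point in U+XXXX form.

Offset 0: leading byte 0xF0 = 11110000 → 4-byte char #1 = F0 A3 B8 94.
Offset 4: leading byte 0xF0 = 11110000 → 4-byte char #2 = F0 A1 A9 B8.
Offset 8: leading byte 0xE5 = 11100101 → 3-byte char #3 = E5 B8 BC.
Offset 11: leading byte 0xF0 = 11110000 → 4-byte char #4 = F0 90 8C 9E.
Offset 15: leading byte 0x39 = 00111001 → 1-byte char #5 = 39.
Leading byte 0x39 = 00111001 matches 0xxxxxxx → 1-byte sequence.
Byte 1: 0x39 = 00111001, payload 0111001 (7 bits).
Concatenate: 0111001 = 0x39 (7 bits → U+0039).

U+0039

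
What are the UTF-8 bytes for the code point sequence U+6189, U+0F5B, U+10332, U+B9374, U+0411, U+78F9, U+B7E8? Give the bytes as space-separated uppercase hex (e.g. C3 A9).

E6 86 89 E0 BD 9B F0 90 8C B2 F2 B9 8D B4 D0 91 E7 A3 B9 EB 9F A8

U+6189: 3-byte form → E6 86 89.
U+0F5B: 3-byte form → E0 BD 9B.
U+10332: 4-byte form → F0 90 8C B2.
U+B9374: 4-byte form → F2 B9 8D B4.
U+0411: 2-byte form → D0 91.
U+78F9: 3-byte form → E7 A3 B9.
U+B7E8: 3-byte form → EB 9F A8.
Concatenated (22 bytes): E6 86 89 E0 BD 9B F0 90 8C B2 F2 B9 8D B4 D0 91 E7 A3 B9 EB 9F A8.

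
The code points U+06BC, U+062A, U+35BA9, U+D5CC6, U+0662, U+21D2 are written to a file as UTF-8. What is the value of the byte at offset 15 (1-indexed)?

0xE2

1-indexed offset 15 is 0-indexed offset 14.
U+06BC → 2-byte form DA BC at offsets 0–1.
U+062A → 2-byte form D8 AA at offsets 2–3.
U+35BA9 → 4-byte form F0 B5 AE A9 at offsets 4–7.
U+D5CC6 → 4-byte form F3 95 B3 86 at offsets 8–11.
U+0662 → 2-byte form D9 A2 at offsets 12–13.
U+21D2 → 3-byte form E2 87 92 at offsets 14–16.
Offset 14 falls in char 6's range; it's byte 1 of E2 87 92 = 0xE2.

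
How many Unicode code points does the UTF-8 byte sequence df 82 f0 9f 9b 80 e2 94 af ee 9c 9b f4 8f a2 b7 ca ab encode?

Byte at offset 0: 0xDF = 11011111 → 2-byte char (#1). Advance 2.
Byte at offset 2: 0xF0 = 11110000 → 4-byte char (#2). Advance 4.
Byte at offset 6: 0xE2 = 11100010 → 3-byte char (#3). Advance 3.
Byte at offset 9: 0xEE = 11101110 → 3-byte char (#4). Advance 3.
Byte at offset 12: 0xF4 = 11110100 → 4-byte char (#5). Advance 4.
Byte at offset 16: 0xCA = 11001010 → 2-byte char (#6). Advance 2.
Reached end at offset 18 after 6 code points.

6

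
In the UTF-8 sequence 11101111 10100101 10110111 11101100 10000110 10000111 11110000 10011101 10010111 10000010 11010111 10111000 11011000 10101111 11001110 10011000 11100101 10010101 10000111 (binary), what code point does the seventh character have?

U+5547

Offset 0: leading byte 0xEF = 11101111 → 3-byte char #1 = EF A5 B7.
Offset 3: leading byte 0xEC = 11101100 → 3-byte char #2 = EC 86 87.
Offset 6: leading byte 0xF0 = 11110000 → 4-byte char #3 = F0 9D 97 82.
Offset 10: leading byte 0xD7 = 11010111 → 2-byte char #4 = D7 B8.
Offset 12: leading byte 0xD8 = 11011000 → 2-byte char #5 = D8 AF.
Offset 14: leading byte 0xCE = 11001110 → 2-byte char #6 = CE 98.
Offset 16: leading byte 0xE5 = 11100101 → 3-byte char #7 = E5 95 87.
Leading byte 0xE5 = 11100101 matches 1110xxxx → 3-byte sequence.
Byte 1: 0xE5 = 11100101, payload 0101 (4 bits).
Byte 2: 0x95 = 10010101 (10xxxxxx ✓), payload 010101.
Byte 3: 0x87 = 10000111 (10xxxxxx ✓), payload 000111.
Concatenate: 0101010101000111 = 0x5547 (16 bits → U+5547).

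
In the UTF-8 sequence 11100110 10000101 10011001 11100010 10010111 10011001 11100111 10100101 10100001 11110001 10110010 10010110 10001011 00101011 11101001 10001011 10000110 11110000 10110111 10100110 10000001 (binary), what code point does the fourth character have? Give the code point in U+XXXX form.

Offset 0: leading byte 0xE6 = 11100110 → 3-byte char #1 = E6 85 99.
Offset 3: leading byte 0xE2 = 11100010 → 3-byte char #2 = E2 97 99.
Offset 6: leading byte 0xE7 = 11100111 → 3-byte char #3 = E7 A5 A1.
Offset 9: leading byte 0xF1 = 11110001 → 4-byte char #4 = F1 B2 96 8B.
Leading byte 0xF1 = 11110001 matches 11110xxx → 4-byte sequence.
Byte 1: 0xF1 = 11110001, payload 001 (3 bits).
Byte 2: 0xB2 = 10110010 (10xxxxxx ✓), payload 110010.
Byte 3: 0x96 = 10010110 (10xxxxxx ✓), payload 010110.
Byte 4: 0x8B = 10001011 (10xxxxxx ✓), payload 001011.
Concatenate: 001110010010110001011 = 0x7258B (21 bits → U+7258B).

U+7258B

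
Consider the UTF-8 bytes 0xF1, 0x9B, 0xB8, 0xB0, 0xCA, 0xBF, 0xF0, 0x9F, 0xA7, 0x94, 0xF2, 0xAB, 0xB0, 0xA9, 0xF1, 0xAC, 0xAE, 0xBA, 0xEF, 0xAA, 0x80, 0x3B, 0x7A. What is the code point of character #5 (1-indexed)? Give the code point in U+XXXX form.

U+6CBBA

Offset 0: leading byte 0xF1 = 11110001 → 4-byte char #1 = F1 9B B8 B0.
Offset 4: leading byte 0xCA = 11001010 → 2-byte char #2 = CA BF.
Offset 6: leading byte 0xF0 = 11110000 → 4-byte char #3 = F0 9F A7 94.
Offset 10: leading byte 0xF2 = 11110010 → 4-byte char #4 = F2 AB B0 A9.
Offset 14: leading byte 0xF1 = 11110001 → 4-byte char #5 = F1 AC AE BA.
Leading byte 0xF1 = 11110001 matches 11110xxx → 4-byte sequence.
Byte 1: 0xF1 = 11110001, payload 001 (3 bits).
Byte 2: 0xAC = 10101100 (10xxxxxx ✓), payload 101100.
Byte 3: 0xAE = 10101110 (10xxxxxx ✓), payload 101110.
Byte 4: 0xBA = 10111010 (10xxxxxx ✓), payload 111010.
Concatenate: 001101100101110111010 = 0x6CBBA (21 bits → U+6CBBA).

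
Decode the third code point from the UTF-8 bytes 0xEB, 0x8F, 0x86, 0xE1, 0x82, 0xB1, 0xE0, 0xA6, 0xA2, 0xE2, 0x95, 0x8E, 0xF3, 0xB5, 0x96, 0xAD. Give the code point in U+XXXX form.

Offset 0: leading byte 0xEB = 11101011 → 3-byte char #1 = EB 8F 86.
Offset 3: leading byte 0xE1 = 11100001 → 3-byte char #2 = E1 82 B1.
Offset 6: leading byte 0xE0 = 11100000 → 3-byte char #3 = E0 A6 A2.
Leading byte 0xE0 = 11100000 matches 1110xxxx → 3-byte sequence.
Byte 1: 0xE0 = 11100000, payload 0000 (4 bits).
Byte 2: 0xA6 = 10100110 (10xxxxxx ✓), payload 100110.
Byte 3: 0xA2 = 10100010 (10xxxxxx ✓), payload 100010.
Concatenate: 0000100110100010 = 0x9A2 (16 bits → U+09A2).

U+09A2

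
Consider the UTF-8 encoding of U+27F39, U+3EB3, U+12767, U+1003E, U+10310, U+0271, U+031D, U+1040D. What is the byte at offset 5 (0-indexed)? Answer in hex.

U+27F39 → 4-byte form F0 A7 BC B9 at offsets 0–3.
U+3EB3 → 3-byte form E3 BA B3 at offsets 4–6.
Offset 5 falls in char 2's range; it's byte 2 of E3 BA B3 = 0xBA.

0xBA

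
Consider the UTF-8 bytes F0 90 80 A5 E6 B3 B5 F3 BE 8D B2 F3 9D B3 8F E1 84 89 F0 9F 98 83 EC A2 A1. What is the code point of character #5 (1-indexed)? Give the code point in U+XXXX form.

U+1109

Offset 0: leading byte 0xF0 = 11110000 → 4-byte char #1 = F0 90 80 A5.
Offset 4: leading byte 0xE6 = 11100110 → 3-byte char #2 = E6 B3 B5.
Offset 7: leading byte 0xF3 = 11110011 → 4-byte char #3 = F3 BE 8D B2.
Offset 11: leading byte 0xF3 = 11110011 → 4-byte char #4 = F3 9D B3 8F.
Offset 15: leading byte 0xE1 = 11100001 → 3-byte char #5 = E1 84 89.
Leading byte 0xE1 = 11100001 matches 1110xxxx → 3-byte sequence.
Byte 1: 0xE1 = 11100001, payload 0001 (4 bits).
Byte 2: 0x84 = 10000100 (10xxxxxx ✓), payload 000100.
Byte 3: 0x89 = 10001001 (10xxxxxx ✓), payload 001001.
Concatenate: 0001000100001001 = 0x1109 (16 bits → U+1109).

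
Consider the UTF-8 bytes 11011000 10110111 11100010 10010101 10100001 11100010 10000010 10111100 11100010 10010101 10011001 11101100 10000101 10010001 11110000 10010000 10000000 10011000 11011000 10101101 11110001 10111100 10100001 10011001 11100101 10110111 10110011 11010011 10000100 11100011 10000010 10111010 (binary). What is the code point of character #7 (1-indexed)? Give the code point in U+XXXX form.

U+062D

Offset 0: leading byte 0xD8 = 11011000 → 2-byte char #1 = D8 B7.
Offset 2: leading byte 0xE2 = 11100010 → 3-byte char #2 = E2 95 A1.
Offset 5: leading byte 0xE2 = 11100010 → 3-byte char #3 = E2 82 BC.
Offset 8: leading byte 0xE2 = 11100010 → 3-byte char #4 = E2 95 99.
Offset 11: leading byte 0xEC = 11101100 → 3-byte char #5 = EC 85 91.
Offset 14: leading byte 0xF0 = 11110000 → 4-byte char #6 = F0 90 80 98.
Offset 18: leading byte 0xD8 = 11011000 → 2-byte char #7 = D8 AD.
Leading byte 0xD8 = 11011000 matches 110xxxxx → 2-byte sequence.
Byte 1: 0xD8 = 11011000, payload 11000 (5 bits).
Byte 2: 0xAD = 10101101 (10xxxxxx ✓), payload 101101.
Concatenate: 11000101101 = 0x62D (11 bits → U+062D).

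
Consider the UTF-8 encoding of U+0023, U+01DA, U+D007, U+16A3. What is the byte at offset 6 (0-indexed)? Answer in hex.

0xE1

U+0023 → 1-byte form 23 at offsets 0–0.
U+01DA → 2-byte form C7 9A at offsets 1–2.
U+D007 → 3-byte form ED 80 87 at offsets 3–5.
U+16A3 → 3-byte form E1 9A A3 at offsets 6–8.
Offset 6 falls in char 4's range; it's byte 1 of E1 9A A3 = 0xE1.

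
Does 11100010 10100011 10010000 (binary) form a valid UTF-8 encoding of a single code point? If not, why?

valid

Leading byte 0xE2 = 11100010 → 3-byte form.
Continuation bytes 0xA3=10100011, 0x90=10010000 all match 10xxxxxx.
Decoded value 0x28D0 is ≥ 0x800 (shortest form) and not a surrogate.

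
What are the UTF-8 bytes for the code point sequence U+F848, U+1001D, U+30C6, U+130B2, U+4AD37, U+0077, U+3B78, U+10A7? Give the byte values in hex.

EF A1 88 F0 90 80 9D E3 83 86 F0 93 82 B2 F1 8A B4 B7 77 E3 AD B8 E1 82 A7

U+F848: 3-byte form → EF A1 88.
U+1001D: 4-byte form → F0 90 80 9D.
U+30C6: 3-byte form → E3 83 86.
U+130B2: 4-byte form → F0 93 82 B2.
U+4AD37: 4-byte form → F1 8A B4 B7.
U+0077: 1-byte form → 77.
U+3B78: 3-byte form → E3 AD B8.
U+10A7: 3-byte form → E1 82 A7.
Concatenated (25 bytes): EF A1 88 F0 90 80 9D E3 83 86 F0 93 82 B2 F1 8A B4 B7 77 E3 AD B8 E1 82 A7.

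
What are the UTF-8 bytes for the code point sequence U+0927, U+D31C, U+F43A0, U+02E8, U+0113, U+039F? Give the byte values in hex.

U+0927: 3-byte form → E0 A4 A7.
U+D31C: 3-byte form → ED 8C 9C.
U+F43A0: 4-byte form → F3 B4 8E A0.
U+02E8: 2-byte form → CB A8.
U+0113: 2-byte form → C4 93.
U+039F: 2-byte form → CE 9F.
Concatenated (16 bytes): E0 A4 A7 ED 8C 9C F3 B4 8E A0 CB A8 C4 93 CE 9F.

E0 A4 A7 ED 8C 9C F3 B4 8E A0 CB A8 C4 93 CE 9F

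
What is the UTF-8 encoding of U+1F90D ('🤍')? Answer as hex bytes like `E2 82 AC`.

U+1F90D = 0x1F90D = 129293 decimal. In range U+10000–U+10FFFF → 4-byte form: 11110xxx 10xxxxxx 10xxxxxx 10xxxxxx.
Binary (21 bits): 000011111100100001101.
Split 3+6+6+6: 000 | 011111 | 100100 | 001101.
Byte 1: 11110000 = 0xF0.
Byte 2: 10011111 = 0x9F.
Byte 3: 10100100 = 0xA4.
Byte 4: 10001101 = 0x8D.

F0 9F A4 8D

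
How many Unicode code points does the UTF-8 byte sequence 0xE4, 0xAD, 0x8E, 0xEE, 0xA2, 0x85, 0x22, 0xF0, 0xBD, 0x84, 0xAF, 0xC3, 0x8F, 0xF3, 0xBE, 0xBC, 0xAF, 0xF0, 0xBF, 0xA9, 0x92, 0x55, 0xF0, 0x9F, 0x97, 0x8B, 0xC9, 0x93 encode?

10

Byte at offset 0: 0xE4 = 11100100 → 3-byte char (#1). Advance 3.
Byte at offset 3: 0xEE = 11101110 → 3-byte char (#2). Advance 3.
Byte at offset 6: 0x22 = 00100010 → 1-byte char (#3). Advance 1.
Byte at offset 7: 0xF0 = 11110000 → 4-byte char (#4). Advance 4.
Byte at offset 11: 0xC3 = 11000011 → 2-byte char (#5). Advance 2.
Byte at offset 13: 0xF3 = 11110011 → 4-byte char (#6). Advance 4.
Byte at offset 17: 0xF0 = 11110000 → 4-byte char (#7). Advance 4.
Byte at offset 21: 0x55 = 01010101 → 1-byte char (#8). Advance 1.
Byte at offset 22: 0xF0 = 11110000 → 4-byte char (#9). Advance 4.
Byte at offset 26: 0xC9 = 11001001 → 2-byte char (#10). Advance 2.
Reached end at offset 28 after 10 code points.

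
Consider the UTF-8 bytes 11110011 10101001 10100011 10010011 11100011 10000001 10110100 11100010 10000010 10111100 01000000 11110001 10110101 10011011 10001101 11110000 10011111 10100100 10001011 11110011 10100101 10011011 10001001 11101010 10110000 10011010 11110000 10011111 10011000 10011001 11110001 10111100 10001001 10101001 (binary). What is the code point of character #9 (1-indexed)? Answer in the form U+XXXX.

U+1F619

Offset 0: leading byte 0xF3 = 11110011 → 4-byte char #1 = F3 A9 A3 93.
Offset 4: leading byte 0xE3 = 11100011 → 3-byte char #2 = E3 81 B4.
Offset 7: leading byte 0xE2 = 11100010 → 3-byte char #3 = E2 82 BC.
Offset 10: leading byte 0x40 = 01000000 → 1-byte char #4 = 40.
Offset 11: leading byte 0xF1 = 11110001 → 4-byte char #5 = F1 B5 9B 8D.
Offset 15: leading byte 0xF0 = 11110000 → 4-byte char #6 = F0 9F A4 8B.
Offset 19: leading byte 0xF3 = 11110011 → 4-byte char #7 = F3 A5 9B 89.
Offset 23: leading byte 0xEA = 11101010 → 3-byte char #8 = EA B0 9A.
Offset 26: leading byte 0xF0 = 11110000 → 4-byte char #9 = F0 9F 98 99.
Leading byte 0xF0 = 11110000 matches 11110xxx → 4-byte sequence.
Byte 1: 0xF0 = 11110000, payload 000 (3 bits).
Byte 2: 0x9F = 10011111 (10xxxxxx ✓), payload 011111.
Byte 3: 0x98 = 10011000 (10xxxxxx ✓), payload 011000.
Byte 4: 0x99 = 10011001 (10xxxxxx ✓), payload 011001.
Concatenate: 000011111011000011001 = 0x1F619 (21 bits → U+1F619).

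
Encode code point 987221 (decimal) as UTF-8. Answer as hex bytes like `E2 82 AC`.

U+F1055 = 0xF1055 = 987221 decimal. In range U+10000–U+10FFFF → 4-byte form: 11110xxx 10xxxxxx 10xxxxxx 10xxxxxx.
Binary (21 bits): 011110001000001010101.
Split 3+6+6+6: 011 | 110001 | 000001 | 010101.
Byte 1: 11110011 = 0xF3.
Byte 2: 10110001 = 0xB1.
Byte 3: 10000001 = 0x81.
Byte 4: 10010101 = 0x95.

F3 B1 81 95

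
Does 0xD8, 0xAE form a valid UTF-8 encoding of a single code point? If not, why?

valid

Leading byte 0xD8 = 11011000 → 2-byte form.
Continuation bytes 0xAE=10101110 all match 10xxxxxx.
Decoded value 0x62E is ≥ 0x80 (shortest form) and not a surrogate.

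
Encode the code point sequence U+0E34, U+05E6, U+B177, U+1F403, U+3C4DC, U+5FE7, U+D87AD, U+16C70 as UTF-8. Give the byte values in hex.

U+0E34: 3-byte form → E0 B8 B4.
U+05E6: 2-byte form → D7 A6.
U+B177: 3-byte form → EB 85 B7.
U+1F403: 4-byte form → F0 9F 90 83.
U+3C4DC: 4-byte form → F0 BC 93 9C.
U+5FE7: 3-byte form → E5 BF A7.
U+D87AD: 4-byte form → F3 98 9E AD.
U+16C70: 4-byte form → F0 96 B1 B0.
Concatenated (27 bytes): E0 B8 B4 D7 A6 EB 85 B7 F0 9F 90 83 F0 BC 93 9C E5 BF A7 F3 98 9E AD F0 96 B1 B0.

E0 B8 B4 D7 A6 EB 85 B7 F0 9F 90 83 F0 BC 93 9C E5 BF A7 F3 98 9E AD F0 96 B1 B0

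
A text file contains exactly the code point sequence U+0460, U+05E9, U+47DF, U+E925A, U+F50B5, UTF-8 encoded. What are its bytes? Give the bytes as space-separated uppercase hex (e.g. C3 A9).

U+0460: 2-byte form → D1 A0.
U+05E9: 2-byte form → D7 A9.
U+47DF: 3-byte form → E4 9F 9F.
U+E925A: 4-byte form → F3 A9 89 9A.
U+F50B5: 4-byte form → F3 B5 82 B5.
Concatenated (15 bytes): D1 A0 D7 A9 E4 9F 9F F3 A9 89 9A F3 B5 82 B5.

D1 A0 D7 A9 E4 9F 9F F3 A9 89 9A F3 B5 82 B5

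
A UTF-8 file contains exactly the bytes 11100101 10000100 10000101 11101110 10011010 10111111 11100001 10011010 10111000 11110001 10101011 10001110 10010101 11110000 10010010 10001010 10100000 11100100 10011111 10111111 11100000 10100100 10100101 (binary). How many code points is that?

Byte at offset 0: 0xE5 = 11100101 → 3-byte char (#1). Advance 3.
Byte at offset 3: 0xEE = 11101110 → 3-byte char (#2). Advance 3.
Byte at offset 6: 0xE1 = 11100001 → 3-byte char (#3). Advance 3.
Byte at offset 9: 0xF1 = 11110001 → 4-byte char (#4). Advance 4.
Byte at offset 13: 0xF0 = 11110000 → 4-byte char (#5). Advance 4.
Byte at offset 17: 0xE4 = 11100100 → 3-byte char (#6). Advance 3.
Byte at offset 20: 0xE0 = 11100000 → 3-byte char (#7). Advance 3.
Reached end at offset 23 after 7 code points.

7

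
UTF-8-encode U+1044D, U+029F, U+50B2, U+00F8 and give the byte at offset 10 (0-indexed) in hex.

U+1044D → 4-byte form F0 90 91 8D at offsets 0–3.
U+029F → 2-byte form CA 9F at offsets 4–5.
U+50B2 → 3-byte form E5 82 B2 at offsets 6–8.
U+00F8 → 2-byte form C3 B8 at offsets 9–10.
Offset 10 falls in char 4's range; it's byte 2 of C3 B8 = 0xB8.

0xB8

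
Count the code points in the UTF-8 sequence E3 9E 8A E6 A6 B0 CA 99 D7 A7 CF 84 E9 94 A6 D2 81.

7

Byte at offset 0: 0xE3 = 11100011 → 3-byte char (#1). Advance 3.
Byte at offset 3: 0xE6 = 11100110 → 3-byte char (#2). Advance 3.
Byte at offset 6: 0xCA = 11001010 → 2-byte char (#3). Advance 2.
Byte at offset 8: 0xD7 = 11010111 → 2-byte char (#4). Advance 2.
Byte at offset 10: 0xCF = 11001111 → 2-byte char (#5). Advance 2.
Byte at offset 12: 0xE9 = 11101001 → 3-byte char (#6). Advance 3.
Byte at offset 15: 0xD2 = 11010010 → 2-byte char (#7). Advance 2.
Reached end at offset 17 after 7 code points.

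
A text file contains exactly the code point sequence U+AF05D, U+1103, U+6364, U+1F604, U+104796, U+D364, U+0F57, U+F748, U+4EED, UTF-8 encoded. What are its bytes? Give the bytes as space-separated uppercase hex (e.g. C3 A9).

F2 AF 81 9D E1 84 83 E6 8D A4 F0 9F 98 84 F4 84 9E 96 ED 8D A4 E0 BD 97 EF 9D 88 E4 BB AD

U+AF05D: 4-byte form → F2 AF 81 9D.
U+1103: 3-byte form → E1 84 83.
U+6364: 3-byte form → E6 8D A4.
U+1F604: 4-byte form → F0 9F 98 84.
U+104796: 4-byte form → F4 84 9E 96.
U+D364: 3-byte form → ED 8D A4.
U+0F57: 3-byte form → E0 BD 97.
U+F748: 3-byte form → EF 9D 88.
U+4EED: 3-byte form → E4 BB AD.
Concatenated (30 bytes): F2 AF 81 9D E1 84 83 E6 8D A4 F0 9F 98 84 F4 84 9E 96 ED 8D A4 E0 BD 97 EF 9D 88 E4 BB AD.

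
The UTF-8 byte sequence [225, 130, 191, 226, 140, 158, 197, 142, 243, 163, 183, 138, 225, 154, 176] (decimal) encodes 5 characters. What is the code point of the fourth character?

U+E3DCA

Offset 0: leading byte 0xE1 = 11100001 → 3-byte char #1 = E1 82 BF.
Offset 3: leading byte 0xE2 = 11100010 → 3-byte char #2 = E2 8C 9E.
Offset 6: leading byte 0xC5 = 11000101 → 2-byte char #3 = C5 8E.
Offset 8: leading byte 0xF3 = 11110011 → 4-byte char #4 = F3 A3 B7 8A.
Leading byte 0xF3 = 11110011 matches 11110xxx → 4-byte sequence.
Byte 1: 0xF3 = 11110011, payload 011 (3 bits).
Byte 2: 0xA3 = 10100011 (10xxxxxx ✓), payload 100011.
Byte 3: 0xB7 = 10110111 (10xxxxxx ✓), payload 110111.
Byte 4: 0x8A = 10001010 (10xxxxxx ✓), payload 001010.
Concatenate: 011100011110111001010 = 0xE3DCA (21 bits → U+E3DCA).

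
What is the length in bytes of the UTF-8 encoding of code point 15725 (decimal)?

U+3D6D = 0x3D6D. UTF-8 uses 1 byte below 0x80, 2 below 0x800, 3 below 0x10000, 4 up to 0x10FFFF. 0x3D6D is in U+0800–U+FFFF → 3 bytes.

3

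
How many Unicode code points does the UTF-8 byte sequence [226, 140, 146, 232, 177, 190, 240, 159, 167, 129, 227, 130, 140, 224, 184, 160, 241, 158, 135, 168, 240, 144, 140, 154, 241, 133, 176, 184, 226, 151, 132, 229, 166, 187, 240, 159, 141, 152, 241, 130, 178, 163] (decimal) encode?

Byte at offset 0: 0xE2 = 11100010 → 3-byte char (#1). Advance 3.
Byte at offset 3: 0xE8 = 11101000 → 3-byte char (#2). Advance 3.
Byte at offset 6: 0xF0 = 11110000 → 4-byte char (#3). Advance 4.
Byte at offset 10: 0xE3 = 11100011 → 3-byte char (#4). Advance 3.
Byte at offset 13: 0xE0 = 11100000 → 3-byte char (#5). Advance 3.
Byte at offset 16: 0xF1 = 11110001 → 4-byte char (#6). Advance 4.
Byte at offset 20: 0xF0 = 11110000 → 4-byte char (#7). Advance 4.
Byte at offset 24: 0xF1 = 11110001 → 4-byte char (#8). Advance 4.
Byte at offset 28: 0xE2 = 11100010 → 3-byte char (#9). Advance 3.
Byte at offset 31: 0xE5 = 11100101 → 3-byte char (#10). Advance 3.
Byte at offset 34: 0xF0 = 11110000 → 4-byte char (#11). Advance 4.
Byte at offset 38: 0xF1 = 11110001 → 4-byte char (#12). Advance 4.
Reached end at offset 42 after 12 code points.

12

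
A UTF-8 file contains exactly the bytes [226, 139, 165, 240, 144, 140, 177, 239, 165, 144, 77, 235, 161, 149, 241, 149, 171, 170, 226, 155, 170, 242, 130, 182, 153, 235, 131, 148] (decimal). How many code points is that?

Byte at offset 0: 0xE2 = 11100010 → 3-byte char (#1). Advance 3.
Byte at offset 3: 0xF0 = 11110000 → 4-byte char (#2). Advance 4.
Byte at offset 7: 0xEF = 11101111 → 3-byte char (#3). Advance 3.
Byte at offset 10: 0x4D = 01001101 → 1-byte char (#4). Advance 1.
Byte at offset 11: 0xEB = 11101011 → 3-byte char (#5). Advance 3.
Byte at offset 14: 0xF1 = 11110001 → 4-byte char (#6). Advance 4.
Byte at offset 18: 0xE2 = 11100010 → 3-byte char (#7). Advance 3.
Byte at offset 21: 0xF2 = 11110010 → 4-byte char (#8). Advance 4.
Byte at offset 25: 0xEB = 11101011 → 3-byte char (#9). Advance 3.
Reached end at offset 28 after 9 code points.

9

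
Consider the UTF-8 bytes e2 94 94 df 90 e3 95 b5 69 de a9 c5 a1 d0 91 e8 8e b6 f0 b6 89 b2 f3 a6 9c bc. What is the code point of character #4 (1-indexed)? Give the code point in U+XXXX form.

U+0069

Offset 0: leading byte 0xE2 = 11100010 → 3-byte char #1 = E2 94 94.
Offset 3: leading byte 0xDF = 11011111 → 2-byte char #2 = DF 90.
Offset 5: leading byte 0xE3 = 11100011 → 3-byte char #3 = E3 95 B5.
Offset 8: leading byte 0x69 = 01101001 → 1-byte char #4 = 69.
Leading byte 0x69 = 01101001 matches 0xxxxxxx → 1-byte sequence.
Byte 1: 0x69 = 01101001, payload 1101001 (7 bits).
Concatenate: 1101001 = 0x69 (7 bits → U+0069).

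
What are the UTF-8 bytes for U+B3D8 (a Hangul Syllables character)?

EB 8F 98

U+B3D8 = 0xB3D8 = 46040 decimal. In range U+0800–U+FFFF → 3-byte form: 1110xxxx 10xxxxxx 10xxxxxx.
Binary (16 bits): 1011001111011000.
Split 4+6+6: 1011 | 001111 | 011000.
Byte 1: 11101011 = 0xEB.
Byte 2: 10001111 = 0x8F.
Byte 3: 10011000 = 0x98.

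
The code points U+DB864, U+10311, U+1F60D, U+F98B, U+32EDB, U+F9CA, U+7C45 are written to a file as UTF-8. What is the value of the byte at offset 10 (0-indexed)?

U+DB864 → 4-byte form F3 9B A1 A4 at offsets 0–3.
U+10311 → 4-byte form F0 90 8C 91 at offsets 4–7.
U+1F60D → 4-byte form F0 9F 98 8D at offsets 8–11.
Offset 10 falls in char 3's range; it's byte 3 of F0 9F 98 8D = 0x98.

0x98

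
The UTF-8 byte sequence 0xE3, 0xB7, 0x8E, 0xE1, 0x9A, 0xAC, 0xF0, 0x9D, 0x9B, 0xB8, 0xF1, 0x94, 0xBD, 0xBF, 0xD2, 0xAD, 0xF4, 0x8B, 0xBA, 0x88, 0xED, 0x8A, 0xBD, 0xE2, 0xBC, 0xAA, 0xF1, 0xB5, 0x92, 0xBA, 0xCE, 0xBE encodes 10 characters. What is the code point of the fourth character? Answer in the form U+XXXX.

Offset 0: leading byte 0xE3 = 11100011 → 3-byte char #1 = E3 B7 8E.
Offset 3: leading byte 0xE1 = 11100001 → 3-byte char #2 = E1 9A AC.
Offset 6: leading byte 0xF0 = 11110000 → 4-byte char #3 = F0 9D 9B B8.
Offset 10: leading byte 0xF1 = 11110001 → 4-byte char #4 = F1 94 BD BF.
Leading byte 0xF1 = 11110001 matches 11110xxx → 4-byte sequence.
Byte 1: 0xF1 = 11110001, payload 001 (3 bits).
Byte 2: 0x94 = 10010100 (10xxxxxx ✓), payload 010100.
Byte 3: 0xBD = 10111101 (10xxxxxx ✓), payload 111101.
Byte 4: 0xBF = 10111111 (10xxxxxx ✓), payload 111111.
Concatenate: 001010100111101111111 = 0x54F7F (21 bits → U+54F7F).

U+54F7F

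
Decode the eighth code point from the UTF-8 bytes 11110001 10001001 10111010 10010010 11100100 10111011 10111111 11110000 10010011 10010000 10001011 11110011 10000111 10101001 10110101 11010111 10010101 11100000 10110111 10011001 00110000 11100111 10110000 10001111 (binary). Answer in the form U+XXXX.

Offset 0: leading byte 0xF1 = 11110001 → 4-byte char #1 = F1 89 BA 92.
Offset 4: leading byte 0xE4 = 11100100 → 3-byte char #2 = E4 BB BF.
Offset 7: leading byte 0xF0 = 11110000 → 4-byte char #3 = F0 93 90 8B.
Offset 11: leading byte 0xF3 = 11110011 → 4-byte char #4 = F3 87 A9 B5.
Offset 15: leading byte 0xD7 = 11010111 → 2-byte char #5 = D7 95.
Offset 17: leading byte 0xE0 = 11100000 → 3-byte char #6 = E0 B7 99.
Offset 20: leading byte 0x30 = 00110000 → 1-byte char #7 = 30.
Offset 21: leading byte 0xE7 = 11100111 → 3-byte char #8 = E7 B0 8F.
Leading byte 0xE7 = 11100111 matches 1110xxxx → 3-byte sequence.
Byte 1: 0xE7 = 11100111, payload 0111 (4 bits).
Byte 2: 0xB0 = 10110000 (10xxxxxx ✓), payload 110000.
Byte 3: 0x8F = 10001111 (10xxxxxx ✓), payload 001111.
Concatenate: 0111110000001111 = 0x7C0F (16 bits → U+7C0F).

U+7C0F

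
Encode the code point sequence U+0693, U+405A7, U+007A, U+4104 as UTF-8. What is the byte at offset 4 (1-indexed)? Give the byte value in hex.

0x80

1-indexed offset 4 is 0-indexed offset 3.
U+0693 → 2-byte form DA 93 at offsets 0–1.
U+405A7 → 4-byte form F1 80 96 A7 at offsets 2–5.
Offset 3 falls in char 2's range; it's byte 2 of F1 80 96 A7 = 0x80.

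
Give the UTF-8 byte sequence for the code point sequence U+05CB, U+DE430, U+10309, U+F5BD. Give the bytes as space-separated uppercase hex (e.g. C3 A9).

D7 8B F3 9E 90 B0 F0 90 8C 89 EF 96 BD

U+05CB: 2-byte form → D7 8B.
U+DE430: 4-byte form → F3 9E 90 B0.
U+10309: 4-byte form → F0 90 8C 89.
U+F5BD: 3-byte form → EF 96 BD.
Concatenated (13 bytes): D7 8B F3 9E 90 B0 F0 90 8C 89 EF 96 BD.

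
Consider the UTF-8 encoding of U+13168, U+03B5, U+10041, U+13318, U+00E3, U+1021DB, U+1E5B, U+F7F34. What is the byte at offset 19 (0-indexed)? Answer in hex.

0x9B

U+13168 → 4-byte form F0 93 85 A8 at offsets 0–3.
U+03B5 → 2-byte form CE B5 at offsets 4–5.
U+10041 → 4-byte form F0 90 81 81 at offsets 6–9.
U+13318 → 4-byte form F0 93 8C 98 at offsets 10–13.
U+00E3 → 2-byte form C3 A3 at offsets 14–15.
U+1021DB → 4-byte form F4 82 87 9B at offsets 16–19.
Offset 19 falls in char 6's range; it's byte 4 of F4 82 87 9B = 0x9B.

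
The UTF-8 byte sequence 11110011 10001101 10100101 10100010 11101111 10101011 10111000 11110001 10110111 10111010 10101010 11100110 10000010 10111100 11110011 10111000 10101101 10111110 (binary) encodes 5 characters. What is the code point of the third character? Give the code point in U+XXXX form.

U+77EAA

Offset 0: leading byte 0xF3 = 11110011 → 4-byte char #1 = F3 8D A5 A2.
Offset 4: leading byte 0xEF = 11101111 → 3-byte char #2 = EF AB B8.
Offset 7: leading byte 0xF1 = 11110001 → 4-byte char #3 = F1 B7 BA AA.
Leading byte 0xF1 = 11110001 matches 11110xxx → 4-byte sequence.
Byte 1: 0xF1 = 11110001, payload 001 (3 bits).
Byte 2: 0xB7 = 10110111 (10xxxxxx ✓), payload 110111.
Byte 3: 0xBA = 10111010 (10xxxxxx ✓), payload 111010.
Byte 4: 0xAA = 10101010 (10xxxxxx ✓), payload 101010.
Concatenate: 001110111111010101010 = 0x77EAA (21 bits → U+77EAA).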